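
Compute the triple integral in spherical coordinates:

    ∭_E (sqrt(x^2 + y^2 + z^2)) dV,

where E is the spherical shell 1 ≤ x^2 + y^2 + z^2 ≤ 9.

In spherical coordinates, x = ρ sin(φ) cos(θ), y = ρ sin(φ) sin(θ), z = ρ cos(φ), and dV = ρ^2 sin(φ) dρ dφ dθ.

The integrand becomes ρ, so

    ∭_E (sqrt(x^2 + y^2 + z^2)) dV = ∫_{0}^{2π} ∫_{0}^{π} ∫_{1}^{3} (ρ) · ρ^2 sin(φ) dρ dφ dθ.

Inner (ρ): 20sin(φ).
Middle (φ): 40.
Outer (θ): 80π.

Therefore the triple integral equals 80π.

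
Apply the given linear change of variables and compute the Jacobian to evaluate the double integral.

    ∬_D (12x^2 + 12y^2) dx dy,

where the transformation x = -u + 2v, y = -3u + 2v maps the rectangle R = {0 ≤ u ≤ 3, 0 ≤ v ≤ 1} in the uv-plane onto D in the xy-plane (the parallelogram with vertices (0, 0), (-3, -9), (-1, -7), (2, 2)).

Compute the Jacobian determinant of (x, y) with respect to (u, v):

    ∂(x,y)/∂(u,v) = | -1  2 | = (-1)(2) - (2)(-3) = 4.
                   | -3  2 |

Its absolute value is |J| = 4 (the area scaling factor).

Substituting x = -u + 2v, y = -3u + 2v into the integrand,

    12x^2 + 12y^2 → 120u^2 - 192u v + 96v^2,

so the integral becomes

    ∬_R (120u^2 - 192u v + 96v^2) · |J| du dv = ∫_0^3 ∫_0^1 (480u^2 - 768u v + 384v^2) dv du.

Inner (v): 480u^2 - 384u + 128.
Outer (u): 2976.

Therefore ∬_D (12x^2 + 12y^2) dx dy = 2976.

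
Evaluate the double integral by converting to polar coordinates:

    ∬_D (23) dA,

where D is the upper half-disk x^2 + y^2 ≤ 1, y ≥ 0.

The region D is 0 ≤ r ≤ 1, 0 ≤ θ ≤ π in polar coordinates, where x = r cos(θ), y = r sin(θ), and dA = r dr dθ.

Under the substitution, the integrand becomes 23, so

    ∬_D (23) dA = ∫_{0}^{π} ∫_{0}^{1} (23) · r dr dθ.

Inner integral (in r): ∫_{0}^{1} (23) · r dr = 23/2.

Outer integral (in θ): ∫_{0}^{π} (23/2) dθ = 23π/2.

Therefore ∬_D (23) dA = 23π/2.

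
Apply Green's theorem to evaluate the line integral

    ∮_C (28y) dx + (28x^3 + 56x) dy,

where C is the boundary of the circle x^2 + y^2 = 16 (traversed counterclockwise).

Green's theorem converts the closed line integral into a double integral over the enclosed region D:

    ∮_C P dx + Q dy = ∬_D (∂Q/∂x - ∂P/∂y) dA.

Here P = 28y, Q = 28x^3 + 56x, so

    ∂Q/∂x = 84x^2 + 56,    ∂P/∂y = 28,
    ∂Q/∂x - ∂P/∂y = 84x^2 + 28.

D is the region x^2 + y^2 ≤ 16. Evaluating the double integral:

In polar coordinates (x = r cos θ, y = r sin θ, dA = r dr dθ) the integrand becomes 84r^2cos(θ)^2 + 28, so

    ∬_D (84x^2 + 28) dA = ∫_0^{2π} ∫_0^{4} (84r^2cos(θ)^2 + 28) · r dr dθ.

Inner (r from 0 to 4): 5376cos(θ)^2 + 224.
Outer (θ from 0 to 2π): 5824π.

Therefore ∮_C P dx + Q dy = 5824π.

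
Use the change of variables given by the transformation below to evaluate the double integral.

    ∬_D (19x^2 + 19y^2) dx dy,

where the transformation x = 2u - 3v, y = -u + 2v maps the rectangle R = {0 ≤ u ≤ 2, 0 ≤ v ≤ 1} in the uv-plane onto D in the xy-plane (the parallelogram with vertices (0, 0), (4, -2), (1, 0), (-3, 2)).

Compute the Jacobian determinant of (x, y) with respect to (u, v):

    ∂(x,y)/∂(u,v) = | 2  -3 | = (2)(2) - (-3)(-1) = 1.
                   | -1  2 |

Its absolute value is |J| = 1 (the area scaling factor).

Substituting x = 2u - 3v, y = -u + 2v into the integrand,

    19x^2 + 19y^2 → 95u^2 - 304u v + 247v^2,

so the integral becomes

    ∬_R (95u^2 - 304u v + 247v^2) · |J| du dv = ∫_0^2 ∫_0^1 (95u^2 - 304u v + 247v^2) dv du.

Inner (v): 95u^2 - 152u + 247/3.
Outer (u): 114.

Therefore ∬_D (19x^2 + 19y^2) dx dy = 114.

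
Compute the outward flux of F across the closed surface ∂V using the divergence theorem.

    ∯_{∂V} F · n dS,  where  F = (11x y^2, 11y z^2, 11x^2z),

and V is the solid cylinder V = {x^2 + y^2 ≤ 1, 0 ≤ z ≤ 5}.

By the divergence theorem,

    ∯_{∂V} F · n dS = ∭_V (∇ · F) dV.

Compute the divergence:
    ∇ · F = ∂F_x/∂x + ∂F_y/∂y + ∂F_z/∂z = 11y^2 + 11z^2 + 11x^2 = 11x^2 + 11y^2 + 11z^2.

In cylindrical coordinates, x = r cos(θ), y = r sin(θ), z = z, dV = r dr dθ dz, with 0 ≤ r ≤ 1, 0 ≤ θ ≤ 2π, 0 ≤ z ≤ 5.

The integrand, after substitution and multiplying by the volume element, becomes (11r^2 + 11z^2) · r, so

    ∭_V (∇·F) dV = ∫_0^{2π} ∫_0^{1} ∫_0^{5} (11r^2 + 11z^2) · r dz dr dθ.

Inner (z from 0 to 5): 55r (r^2 + 25/3).
Middle (r from 0 to 1): 2915/12.
Outer (θ from 0 to 2π): 2915π/6.

Therefore ∯_{∂V} F · n dS = 2915π/6.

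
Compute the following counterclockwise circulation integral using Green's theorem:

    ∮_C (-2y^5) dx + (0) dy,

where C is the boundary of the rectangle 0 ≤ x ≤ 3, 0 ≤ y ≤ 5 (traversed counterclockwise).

Green's theorem converts the closed line integral into a double integral over the enclosed region D:

    ∮_C P dx + Q dy = ∬_D (∂Q/∂x - ∂P/∂y) dA.

Here P = -2y^5, Q = 0, so

    ∂Q/∂x = 0,    ∂P/∂y = -10y^4,
    ∂Q/∂x - ∂P/∂y = 10y^4.

D is the region 0 ≤ x ≤ 3, 0 ≤ y ≤ 5. Evaluating the double integral:

    ∬_D (10y^4) dA = ∫_0^{3} ∫_0^{5} (10y^4) dy dx.

Inner (y from 0 to 5): 6250.
Outer (x from 0 to 3): 18750.

Therefore ∮_C P dx + Q dy = 18750.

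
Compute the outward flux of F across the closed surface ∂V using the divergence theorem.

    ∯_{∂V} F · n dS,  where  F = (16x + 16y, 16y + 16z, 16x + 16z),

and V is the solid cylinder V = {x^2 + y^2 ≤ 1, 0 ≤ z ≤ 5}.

By the divergence theorem,

    ∯_{∂V} F · n dS = ∭_V (∇ · F) dV.

Compute the divergence:
    ∇ · F = ∂F_x/∂x + ∂F_y/∂y + ∂F_z/∂z = 16 + 16 + 16 = 48.

In cylindrical coordinates, x = r cos(θ), y = r sin(θ), z = z, dV = r dr dθ dz, with 0 ≤ r ≤ 1, 0 ≤ θ ≤ 2π, 0 ≤ z ≤ 5.

The integrand, after substitution and multiplying by the volume element, becomes (48) · r, so

    ∭_V (∇·F) dV = ∫_0^{2π} ∫_0^{1} ∫_0^{5} (48) · r dz dr dθ.

Inner (z from 0 to 5): 240r.
Middle (r from 0 to 1): 120.
Outer (θ from 0 to 2π): 240π.

Therefore ∯_{∂V} F · n dS = 240π.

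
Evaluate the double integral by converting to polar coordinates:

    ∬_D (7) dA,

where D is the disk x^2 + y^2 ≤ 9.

The region D is 0 ≤ r ≤ 3, 0 ≤ θ ≤ 2π in polar coordinates, where x = r cos(θ), y = r sin(θ), and dA = r dr dθ.

Under the substitution, the integrand becomes 7, so

    ∬_D (7) dA = ∫_{0}^{2π} ∫_{0}^{3} (7) · r dr dθ.

Inner integral (in r): ∫_{0}^{3} (7) · r dr = 63/2.

Outer integral (in θ): ∫_{0}^{2π} (63/2) dθ = 63π.

Therefore ∬_D (7) dA = 63π.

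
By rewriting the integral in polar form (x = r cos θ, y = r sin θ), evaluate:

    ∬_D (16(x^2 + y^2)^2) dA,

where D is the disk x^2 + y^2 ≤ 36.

The region D is 0 ≤ r ≤ 6, 0 ≤ θ ≤ 2π in polar coordinates, where x = r cos(θ), y = r sin(θ), and dA = r dr dθ.

Under the substitution, the integrand becomes 16r^4, so

    ∬_D (16(x^2 + y^2)^2) dA = ∫_{0}^{2π} ∫_{0}^{6} (16r^4) · r dr dθ.

Inner integral (in r): ∫_{0}^{6} (16r^4) · r dr = 124416.

Outer integral (in θ): ∫_{0}^{2π} (124416) dθ = 248832π.

Therefore ∬_D (16(x^2 + y^2)^2) dA = 248832π.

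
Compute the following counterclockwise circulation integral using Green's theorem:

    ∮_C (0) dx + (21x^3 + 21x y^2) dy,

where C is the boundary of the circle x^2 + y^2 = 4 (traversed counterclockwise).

Green's theorem converts the closed line integral into a double integral over the enclosed region D:

    ∮_C P dx + Q dy = ∬_D (∂Q/∂x - ∂P/∂y) dA.

Here P = 0, Q = 21x^3 + 21x y^2, so

    ∂Q/∂x = 63x^2 + 21y^2,    ∂P/∂y = 0,
    ∂Q/∂x - ∂P/∂y = 63x^2 + 21y^2.

D is the region x^2 + y^2 ≤ 4. Evaluating the double integral:

In polar coordinates (x = r cos θ, y = r sin θ, dA = r dr dθ) the integrand becomes 21r^2(cos(2θ) + 2), so

    ∬_D (63x^2 + 21y^2) dA = ∫_0^{2π} ∫_0^{2} (21r^2(cos(2θ) + 2)) · r dr dθ.

Inner (r from 0 to 2): 84cos(2θ) + 168.
Outer (θ from 0 to 2π): 336π.

Therefore ∮_C P dx + Q dy = 336π.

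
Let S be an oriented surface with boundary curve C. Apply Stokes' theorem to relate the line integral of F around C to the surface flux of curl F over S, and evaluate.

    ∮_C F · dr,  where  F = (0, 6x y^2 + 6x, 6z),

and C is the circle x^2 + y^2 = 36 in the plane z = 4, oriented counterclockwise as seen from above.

Let S be the flat disk x^2 + y^2 ≤ 36 in the plane z = 4, with upward unit normal n̂ = ẑ. By Stokes' theorem,

    ∮_C F · dr = ∬_S (∇ × F) · n̂ dS = ∬_D (curl F)_z dA,

where D is the disk x^2 + y^2 ≤ 36.

Compute the curl of F = (0, 6x y^2 + 6x, 6z):
    (∇ × F)_x = ∂F_z/∂y - ∂F_y/∂z = 0,
    (∇ × F)_y = ∂F_x/∂z - ∂F_z/∂x = 0,
    (∇ × F)_z = ∂F_y/∂x - ∂F_x/∂y = 6y^2 + 6.

On z = 4, (curl F)_z = 6y^2 + 6.

Convert to polar (x = r cos θ, y = r sin θ, dA = r dr dθ); the integrand becomes 6r^2sin(θ)^2 + 6, so

    ∬_D (curl F)_z dA = ∫_0^{2π} ∫_0^{6} (6r^2sin(θ)^2 + 6) · r dr dθ.

Inner (r from 0 to 6): 1944sin(θ)^2 + 108.
Outer (θ from 0 to 2π): 2160π.

Therefore ∮_C F · dr = 2160π.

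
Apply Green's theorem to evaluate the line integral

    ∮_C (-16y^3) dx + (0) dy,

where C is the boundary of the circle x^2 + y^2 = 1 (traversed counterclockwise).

Green's theorem converts the closed line integral into a double integral over the enclosed region D:

    ∮_C P dx + Q dy = ∬_D (∂Q/∂x - ∂P/∂y) dA.

Here P = -16y^3, Q = 0, so

    ∂Q/∂x = 0,    ∂P/∂y = -48y^2,
    ∂Q/∂x - ∂P/∂y = 48y^2.

D is the region x^2 + y^2 ≤ 1. Evaluating the double integral:

In polar coordinates (x = r cos θ, y = r sin θ, dA = r dr dθ) the integrand becomes 48r^2sin(θ)^2, so

    ∬_D (48y^2) dA = ∫_0^{2π} ∫_0^{1} (48r^2sin(θ)^2) · r dr dθ.

Inner (r from 0 to 1): 12sin(θ)^2.
Outer (θ from 0 to 2π): 12π.

Therefore ∮_C P dx + Q dy = 12π.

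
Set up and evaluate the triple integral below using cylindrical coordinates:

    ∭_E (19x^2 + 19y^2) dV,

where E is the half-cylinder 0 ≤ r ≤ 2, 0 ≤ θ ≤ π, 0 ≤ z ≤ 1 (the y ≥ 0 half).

In cylindrical coordinates, x = r cos(θ), y = r sin(θ), z = z, and dV = r dr dθ dz.

The integrand becomes 19r^2, so

    ∭_E (19x^2 + 19y^2) dV = ∫_{0}^{π} ∫_{0}^{2} ∫_{0}^{1} (19r^2) · r dz dr dθ.

Inner (z): 19r^3.
Middle (r from 0 to 2): 76.
Outer (θ): 76π.

Therefore the triple integral equals 76π.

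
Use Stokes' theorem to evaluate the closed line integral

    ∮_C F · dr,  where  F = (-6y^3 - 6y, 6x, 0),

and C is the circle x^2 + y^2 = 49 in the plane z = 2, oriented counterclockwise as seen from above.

Let S be the flat disk x^2 + y^2 ≤ 49 in the plane z = 2, with upward unit normal n̂ = ẑ. By Stokes' theorem,

    ∮_C F · dr = ∬_S (∇ × F) · n̂ dS = ∬_D (curl F)_z dA,

where D is the disk x^2 + y^2 ≤ 49.

Compute the curl of F = (-6y^3 - 6y, 6x, 0):
    (∇ × F)_x = ∂F_z/∂y - ∂F_y/∂z = 0,
    (∇ × F)_y = ∂F_x/∂z - ∂F_z/∂x = 0,
    (∇ × F)_z = ∂F_y/∂x - ∂F_x/∂y = 18y^2 + 12.

On z = 2, (curl F)_z = 18y^2 + 12.

Convert to polar (x = r cos θ, y = r sin θ, dA = r dr dθ); the integrand becomes 18r^2sin(θ)^2 + 12, so

    ∬_D (curl F)_z dA = ∫_0^{2π} ∫_0^{7} (18r^2sin(θ)^2 + 12) · r dr dθ.

Inner (r from 0 to 7): 21609sin(θ)^2/2 + 294.
Outer (θ from 0 to 2π): 22785π/2.

Therefore ∮_C F · dr = 22785π/2.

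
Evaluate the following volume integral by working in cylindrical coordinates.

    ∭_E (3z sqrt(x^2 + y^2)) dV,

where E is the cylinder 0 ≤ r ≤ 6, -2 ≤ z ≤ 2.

In cylindrical coordinates, x = r cos(θ), y = r sin(θ), z = z, and dV = r dr dθ dz.

The integrand becomes 3r z, so

    ∭_E (3z sqrt(x^2 + y^2)) dV = ∫_{0}^{2π} ∫_{0}^{6} ∫_{-2}^{2} (3r z) · r dz dr dθ.

Inner (z): 0.
Middle (r from 0 to 6): 0.
Outer (θ): 0.

Therefore the triple integral equals 0.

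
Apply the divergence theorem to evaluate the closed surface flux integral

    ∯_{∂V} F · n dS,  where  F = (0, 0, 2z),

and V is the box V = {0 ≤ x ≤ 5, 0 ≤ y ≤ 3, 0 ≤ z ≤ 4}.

By the divergence theorem,

    ∯_{∂V} F · n dS = ∭_V (∇ · F) dV.

Compute the divergence:
    ∇ · F = ∂F_x/∂x + ∂F_y/∂y + ∂F_z/∂z = 0 + 0 + 2 = 2.

V is a rectangular box, so dV = dx dy dz with 0 ≤ x ≤ 5, 0 ≤ y ≤ 3, 0 ≤ z ≤ 4.

Integrate (2) over V as an iterated integral:

    ∭_V (∇·F) dV = ∫_0^{5} ∫_0^{3} ∫_0^{4} (2) dz dy dx.

Inner (z from 0 to 4): 8.
Middle (y from 0 to 3): 24.
Outer (x from 0 to 5): 120.

Therefore ∯_{∂V} F · n dS = 120.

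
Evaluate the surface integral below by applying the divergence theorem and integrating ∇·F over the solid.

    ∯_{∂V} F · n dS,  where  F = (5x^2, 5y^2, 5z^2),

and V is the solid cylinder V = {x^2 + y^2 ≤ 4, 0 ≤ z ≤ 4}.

By the divergence theorem,

    ∯_{∂V} F · n dS = ∭_V (∇ · F) dV.

Compute the divergence:
    ∇ · F = ∂F_x/∂x + ∂F_y/∂y + ∂F_z/∂z = 10x + 10y + 10z.

In cylindrical coordinates, x = r cos(θ), y = r sin(θ), z = z, dV = r dr dθ dz, with 0 ≤ r ≤ 2, 0 ≤ θ ≤ 2π, 0 ≤ z ≤ 4.

The integrand, after substitution and multiplying by the volume element, becomes (10sqrt(2)r sin(θ + π/4) + 10z) · r, so

    ∭_V (∇·F) dV = ∫_0^{2π} ∫_0^{2} ∫_0^{4} (10sqrt(2)r sin(θ + π/4) + 10z) · r dz dr dθ.

Inner (z from 0 to 4): 40r (sqrt(2)r sin(θ + π/4) + 2).
Middle (r from 0 to 2): 320sqrt(2)sin(θ + π/4)/3 + 160.
Outer (θ from 0 to 2π): 320π.

Therefore ∯_{∂V} F · n dS = 320π.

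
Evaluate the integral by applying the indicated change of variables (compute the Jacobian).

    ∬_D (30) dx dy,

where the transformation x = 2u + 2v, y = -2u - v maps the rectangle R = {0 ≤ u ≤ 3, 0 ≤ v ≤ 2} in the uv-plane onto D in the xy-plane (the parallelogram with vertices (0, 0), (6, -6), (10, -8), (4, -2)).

Compute the Jacobian determinant of (x, y) with respect to (u, v):

    ∂(x,y)/∂(u,v) = | 2  2 | = (2)(-1) - (2)(-2) = 2.
                   | -2  -1 |

Its absolute value is |J| = 2 (the area scaling factor).

Substituting x = 2u + 2v, y = -2u - v into the integrand,

    30 → 30,

so the integral becomes

    ∬_R (30) · |J| du dv = ∫_0^3 ∫_0^2 (60) dv du.

Inner (v): 120.
Outer (u): 360.

Therefore ∬_D (30) dx dy = 360.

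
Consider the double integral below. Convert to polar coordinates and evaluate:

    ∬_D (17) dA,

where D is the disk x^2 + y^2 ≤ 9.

The region D is 0 ≤ r ≤ 3, 0 ≤ θ ≤ 2π in polar coordinates, where x = r cos(θ), y = r sin(θ), and dA = r dr dθ.

Under the substitution, the integrand becomes 17, so

    ∬_D (17) dA = ∫_{0}^{2π} ∫_{0}^{3} (17) · r dr dθ.

Inner integral (in r): ∫_{0}^{3} (17) · r dr = 153/2.

Outer integral (in θ): ∫_{0}^{2π} (153/2) dθ = 153π.

Therefore ∬_D (17) dA = 153π.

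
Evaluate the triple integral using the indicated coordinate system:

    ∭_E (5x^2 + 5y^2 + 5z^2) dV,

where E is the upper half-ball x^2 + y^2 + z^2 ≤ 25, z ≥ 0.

In spherical coordinates, x = ρ sin(φ) cos(θ), y = ρ sin(φ) sin(θ), z = ρ cos(φ), and dV = ρ^2 sin(φ) dρ dφ dθ.

The integrand becomes 5ρ^2, so

    ∭_E (5x^2 + 5y^2 + 5z^2) dV = ∫_{0}^{2π} ∫_{0}^{π/2} ∫_{0}^{5} (5ρ^2) · ρ^2 sin(φ) dρ dφ dθ.

Inner (ρ): 3125sin(φ).
Middle (φ): 3125.
Outer (θ): 6250π.

Therefore the triple integral equals 6250π.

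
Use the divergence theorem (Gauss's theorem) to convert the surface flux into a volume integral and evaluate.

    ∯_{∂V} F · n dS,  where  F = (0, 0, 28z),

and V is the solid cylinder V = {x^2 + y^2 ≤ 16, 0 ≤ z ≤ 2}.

By the divergence theorem,

    ∯_{∂V} F · n dS = ∭_V (∇ · F) dV.

Compute the divergence:
    ∇ · F = ∂F_x/∂x + ∂F_y/∂y + ∂F_z/∂z = 0 + 0 + 28 = 28.

In cylindrical coordinates, x = r cos(θ), y = r sin(θ), z = z, dV = r dr dθ dz, with 0 ≤ r ≤ 4, 0 ≤ θ ≤ 2π, 0 ≤ z ≤ 2.

The integrand, after substitution and multiplying by the volume element, becomes (28) · r, so

    ∭_V (∇·F) dV = ∫_0^{2π} ∫_0^{4} ∫_0^{2} (28) · r dz dr dθ.

Inner (z from 0 to 2): 56r.
Middle (r from 0 to 4): 448.
Outer (θ from 0 to 2π): 896π.

Therefore ∯_{∂V} F · n dS = 896π.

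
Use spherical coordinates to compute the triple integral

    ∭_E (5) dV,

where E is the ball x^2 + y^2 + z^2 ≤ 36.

In spherical coordinates, x = ρ sin(φ) cos(θ), y = ρ sin(φ) sin(θ), z = ρ cos(φ), and dV = ρ^2 sin(φ) dρ dφ dθ.

The integrand becomes 5, so

    ∭_E (5) dV = ∫_{0}^{2π} ∫_{0}^{π} ∫_{0}^{6} (5) · ρ^2 sin(φ) dρ dφ dθ.

Inner (ρ): 360sin(φ).
Middle (φ): 720.
Outer (θ): 1440π.

Therefore the triple integral equals 1440π.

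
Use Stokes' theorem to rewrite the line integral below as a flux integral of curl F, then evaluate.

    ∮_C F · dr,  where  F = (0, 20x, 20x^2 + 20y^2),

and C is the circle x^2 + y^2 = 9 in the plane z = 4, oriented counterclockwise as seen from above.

Let S be the flat disk x^2 + y^2 ≤ 9 in the plane z = 4, with upward unit normal n̂ = ẑ. By Stokes' theorem,

    ∮_C F · dr = ∬_S (∇ × F) · n̂ dS = ∬_D (curl F)_z dA,

where D is the disk x^2 + y^2 ≤ 9.

Compute the curl of F = (0, 20x, 20x^2 + 20y^2):
    (∇ × F)_x = ∂F_z/∂y - ∂F_y/∂z = 40y,
    (∇ × F)_y = ∂F_x/∂z - ∂F_z/∂x = -40x,
    (∇ × F)_z = ∂F_y/∂x - ∂F_x/∂y = 20.

On z = 4, (curl F)_z = 20.

Convert to polar (x = r cos θ, y = r sin θ, dA = r dr dθ); the integrand becomes 20, so

    ∬_D (curl F)_z dA = ∫_0^{2π} ∫_0^{3} (20) · r dr dθ.

Inner (r from 0 to 3): 90.
Outer (θ from 0 to 2π): 180π.

Therefore ∮_C F · dr = 180π.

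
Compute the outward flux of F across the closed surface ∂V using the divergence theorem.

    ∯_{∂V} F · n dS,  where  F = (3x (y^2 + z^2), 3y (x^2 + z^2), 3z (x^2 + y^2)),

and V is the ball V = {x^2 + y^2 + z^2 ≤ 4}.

By the divergence theorem,

    ∯_{∂V} F · n dS = ∭_V (∇ · F) dV.

Compute the divergence:
    ∇ · F = ∂F_x/∂x + ∂F_y/∂y + ∂F_z/∂z = 3y^2 + 3z^2 + 3x^2 + 3z^2 + 3x^2 + 3y^2 = 6x^2 + 6y^2 + 6z^2.

In spherical coordinates, x = ρ sin(φ) cos(θ), y = ρ sin(φ) sin(θ), z = ρ cos(φ), dV = ρ^2 sin(φ) dρ dφ dθ, with 0 ≤ ρ ≤ 2, 0 ≤ φ ≤ π, 0 ≤ θ ≤ 2π.

The integrand, after substitution and multiplying by the volume element, becomes (6ρ^2) · ρ^2 sin(φ), so

    ∭_V (∇·F) dV = ∫_0^{2π} ∫_0^{π} ∫_0^{2} (6ρ^2) · ρ^2 sin(φ) dρ dφ dθ.

Inner (ρ from 0 to 2): 192sin(φ)/5.
Middle (φ from 0 to π): 384/5.
Outer (θ from 0 to 2π): 768π/5.

Therefore ∯_{∂V} F · n dS = 768π/5.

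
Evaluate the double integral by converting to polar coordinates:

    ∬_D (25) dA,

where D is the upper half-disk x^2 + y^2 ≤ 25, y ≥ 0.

The region D is 0 ≤ r ≤ 5, 0 ≤ θ ≤ π in polar coordinates, where x = r cos(θ), y = r sin(θ), and dA = r dr dθ.

Under the substitution, the integrand becomes 25, so

    ∬_D (25) dA = ∫_{0}^{π} ∫_{0}^{5} (25) · r dr dθ.

Inner integral (in r): ∫_{0}^{5} (25) · r dr = 625/2.

Outer integral (in θ): ∫_{0}^{π} (625/2) dθ = 625π/2.

Therefore ∬_D (25) dA = 625π/2.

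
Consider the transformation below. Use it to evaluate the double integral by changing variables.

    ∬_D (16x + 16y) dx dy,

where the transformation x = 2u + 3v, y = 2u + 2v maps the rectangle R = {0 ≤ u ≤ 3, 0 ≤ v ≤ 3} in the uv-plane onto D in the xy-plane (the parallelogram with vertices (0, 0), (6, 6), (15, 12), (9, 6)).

Compute the Jacobian determinant of (x, y) with respect to (u, v):

    ∂(x,y)/∂(u,v) = | 2  3 | = (2)(2) - (3)(2) = -2.
                   | 2  2 |

Its absolute value is |J| = 2 (the area scaling factor).

Substituting x = 2u + 3v, y = 2u + 2v into the integrand,

    16x + 16y → 64u + 80v,

so the integral becomes

    ∬_R (64u + 80v) · |J| du dv = ∫_0^3 ∫_0^3 (128u + 160v) dv du.

Inner (v): 384u + 720.
Outer (u): 3888.

Therefore ∬_D (16x + 16y) dx dy = 3888.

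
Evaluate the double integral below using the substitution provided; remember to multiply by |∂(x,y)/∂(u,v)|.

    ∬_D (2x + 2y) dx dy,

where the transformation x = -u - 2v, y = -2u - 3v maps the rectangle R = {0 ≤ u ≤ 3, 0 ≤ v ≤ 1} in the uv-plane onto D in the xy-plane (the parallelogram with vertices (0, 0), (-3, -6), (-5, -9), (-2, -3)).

Compute the Jacobian determinant of (x, y) with respect to (u, v):

    ∂(x,y)/∂(u,v) = | -1  -2 | = (-1)(-3) - (-2)(-2) = -1.
                   | -2  -3 |

Its absolute value is |J| = 1 (the area scaling factor).

Substituting x = -u - 2v, y = -2u - 3v into the integrand,

    2x + 2y → -6u - 10v,

so the integral becomes

    ∬_R (-6u - 10v) · |J| du dv = ∫_0^3 ∫_0^1 (-6u - 10v) dv du.

Inner (v): -6u - 5.
Outer (u): -42.

Therefore ∬_D (2x + 2y) dx dy = -42.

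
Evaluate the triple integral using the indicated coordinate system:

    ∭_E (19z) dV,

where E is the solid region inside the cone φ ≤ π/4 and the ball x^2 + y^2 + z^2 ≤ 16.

In spherical coordinates, x = ρ sin(φ) cos(θ), y = ρ sin(φ) sin(θ), z = ρ cos(φ), and dV = ρ^2 sin(φ) dρ dφ dθ.

The integrand becomes 19ρ cos(φ), so

    ∭_E (19z) dV = ∫_{0}^{2π} ∫_{0}^{π/4} ∫_{0}^{4} (19ρ cos(φ)) · ρ^2 sin(φ) dρ dφ dθ.

Inner (ρ): 608sin(2φ).
Middle (φ): 304.
Outer (θ): 608π.

Therefore the triple integral equals 608π.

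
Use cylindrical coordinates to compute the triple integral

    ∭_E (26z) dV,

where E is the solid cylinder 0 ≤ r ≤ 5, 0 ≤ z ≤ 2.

In cylindrical coordinates, x = r cos(θ), y = r sin(θ), z = z, and dV = r dr dθ dz.

The integrand becomes 26z, so

    ∭_E (26z) dV = ∫_{0}^{2π} ∫_{0}^{5} ∫_{0}^{2} (26z) · r dz dr dθ.

Inner (z): 52r.
Middle (r from 0 to 5): 650.
Outer (θ): 1300π.

Therefore the triple integral equals 1300π.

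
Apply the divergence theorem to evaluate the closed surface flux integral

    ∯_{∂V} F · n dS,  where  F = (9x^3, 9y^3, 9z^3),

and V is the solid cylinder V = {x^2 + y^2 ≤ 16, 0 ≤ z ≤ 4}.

By the divergence theorem,

    ∯_{∂V} F · n dS = ∭_V (∇ · F) dV.

Compute the divergence:
    ∇ · F = ∂F_x/∂x + ∂F_y/∂y + ∂F_z/∂z = 27x^2 + 27y^2 + 27z^2.

In cylindrical coordinates, x = r cos(θ), y = r sin(θ), z = z, dV = r dr dθ dz, with 0 ≤ r ≤ 4, 0 ≤ θ ≤ 2π, 0 ≤ z ≤ 4.

The integrand, after substitution and multiplying by the volume element, becomes (27r^2 + 27z^2) · r, so

    ∭_V (∇·F) dV = ∫_0^{2π} ∫_0^{4} ∫_0^{4} (27r^2 + 27z^2) · r dz dr dθ.

Inner (z from 0 to 4): 108r^3 + 576r.
Middle (r from 0 to 4): 11520.
Outer (θ from 0 to 2π): 23040π.

Therefore ∯_{∂V} F · n dS = 23040π.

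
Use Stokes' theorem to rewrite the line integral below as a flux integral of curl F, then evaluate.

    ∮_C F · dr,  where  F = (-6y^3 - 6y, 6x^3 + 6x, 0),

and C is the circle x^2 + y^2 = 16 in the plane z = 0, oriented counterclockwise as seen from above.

Let S be the flat disk x^2 + y^2 ≤ 16 in the plane z = 0, with upward unit normal n̂ = ẑ. By Stokes' theorem,

    ∮_C F · dr = ∬_S (∇ × F) · n̂ dS = ∬_D (curl F)_z dA,

where D is the disk x^2 + y^2 ≤ 16.

Compute the curl of F = (-6y^3 - 6y, 6x^3 + 6x, 0):
    (∇ × F)_x = ∂F_z/∂y - ∂F_y/∂z = 0,
    (∇ × F)_y = ∂F_x/∂z - ∂F_z/∂x = 0,
    (∇ × F)_z = ∂F_y/∂x - ∂F_x/∂y = 18x^2 + 18y^2 + 12.

On z = 0, (curl F)_z = 18x^2 + 18y^2 + 12.

Convert to polar (x = r cos θ, y = r sin θ, dA = r dr dθ); the integrand becomes 18r^2 + 12, so

    ∬_D (curl F)_z dA = ∫_0^{2π} ∫_0^{4} (18r^2 + 12) · r dr dθ.

Inner (r from 0 to 4): 1248.
Outer (θ from 0 to 2π): 2496π.

Therefore ∮_C F · dr = 2496π.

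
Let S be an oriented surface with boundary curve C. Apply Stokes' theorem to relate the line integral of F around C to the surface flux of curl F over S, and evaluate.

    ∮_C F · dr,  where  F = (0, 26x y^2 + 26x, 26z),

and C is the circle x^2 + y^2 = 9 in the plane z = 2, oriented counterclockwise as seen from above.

Let S be the flat disk x^2 + y^2 ≤ 9 in the plane z = 2, with upward unit normal n̂ = ẑ. By Stokes' theorem,

    ∮_C F · dr = ∬_S (∇ × F) · n̂ dS = ∬_D (curl F)_z dA,

where D is the disk x^2 + y^2 ≤ 9.

Compute the curl of F = (0, 26x y^2 + 26x, 26z):
    (∇ × F)_x = ∂F_z/∂y - ∂F_y/∂z = 0,
    (∇ × F)_y = ∂F_x/∂z - ∂F_z/∂x = 0,
    (∇ × F)_z = ∂F_y/∂x - ∂F_x/∂y = 26y^2 + 26.

On z = 2, (curl F)_z = 26y^2 + 26.

Convert to polar (x = r cos θ, y = r sin θ, dA = r dr dθ); the integrand becomes 26r^2sin(θ)^2 + 26, so

    ∬_D (curl F)_z dA = ∫_0^{2π} ∫_0^{3} (26r^2sin(θ)^2 + 26) · r dr dθ.

Inner (r from 0 to 3): 1053sin(θ)^2/2 + 117.
Outer (θ from 0 to 2π): 1521π/2.

Therefore ∮_C F · dr = 1521π/2.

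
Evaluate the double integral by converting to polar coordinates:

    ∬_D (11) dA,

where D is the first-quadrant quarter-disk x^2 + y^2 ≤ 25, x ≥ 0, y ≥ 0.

The region D is 0 ≤ r ≤ 5, 0 ≤ θ ≤ π/2 in polar coordinates, where x = r cos(θ), y = r sin(θ), and dA = r dr dθ.

Under the substitution, the integrand becomes 11, so

    ∬_D (11) dA = ∫_{0}^{π/2} ∫_{0}^{5} (11) · r dr dθ.

Inner integral (in r): ∫_{0}^{5} (11) · r dr = 275/2.

Outer integral (in θ): ∫_{0}^{π/2} (275/2) dθ = 275π/4.

Therefore ∬_D (11) dA = 275π/4.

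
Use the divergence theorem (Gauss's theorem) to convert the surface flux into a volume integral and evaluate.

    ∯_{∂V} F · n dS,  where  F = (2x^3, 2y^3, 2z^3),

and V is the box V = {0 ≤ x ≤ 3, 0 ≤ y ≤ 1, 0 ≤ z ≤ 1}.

By the divergence theorem,

    ∯_{∂V} F · n dS = ∭_V (∇ · F) dV.

Compute the divergence:
    ∇ · F = ∂F_x/∂x + ∂F_y/∂y + ∂F_z/∂z = 6x^2 + 6y^2 + 6z^2.

V is a rectangular box, so dV = dx dy dz with 0 ≤ x ≤ 3, 0 ≤ y ≤ 1, 0 ≤ z ≤ 1.

Integrate (6x^2 + 6y^2 + 6z^2) over V as an iterated integral:

    ∭_V (∇·F) dV = ∫_0^{3} ∫_0^{1} ∫_0^{1} (6x^2 + 6y^2 + 6z^2) dz dy dx.

Inner (z from 0 to 1): 6x^2 + 6y^2 + 2.
Middle (y from 0 to 1): 6x^2 + 4.
Outer (x from 0 to 3): 66.

Therefore ∯_{∂V} F · n dS = 66.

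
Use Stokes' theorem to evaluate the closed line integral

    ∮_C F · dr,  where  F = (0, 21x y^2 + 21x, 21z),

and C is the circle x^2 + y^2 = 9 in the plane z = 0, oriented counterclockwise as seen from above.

Let S be the flat disk x^2 + y^2 ≤ 9 in the plane z = 0, with upward unit normal n̂ = ẑ. By Stokes' theorem,

    ∮_C F · dr = ∬_S (∇ × F) · n̂ dS = ∬_D (curl F)_z dA,

where D is the disk x^2 + y^2 ≤ 9.

Compute the curl of F = (0, 21x y^2 + 21x, 21z):
    (∇ × F)_x = ∂F_z/∂y - ∂F_y/∂z = 0,
    (∇ × F)_y = ∂F_x/∂z - ∂F_z/∂x = 0,
    (∇ × F)_z = ∂F_y/∂x - ∂F_x/∂y = 21y^2 + 21.

On z = 0, (curl F)_z = 21y^2 + 21.

Convert to polar (x = r cos θ, y = r sin θ, dA = r dr dθ); the integrand becomes 21r^2sin(θ)^2 + 21, so

    ∬_D (curl F)_z dA = ∫_0^{2π} ∫_0^{3} (21r^2sin(θ)^2 + 21) · r dr dθ.

Inner (r from 0 to 3): 1701sin(θ)^2/4 + 189/2.
Outer (θ from 0 to 2π): 2457π/4.

Therefore ∮_C F · dr = 2457π/4.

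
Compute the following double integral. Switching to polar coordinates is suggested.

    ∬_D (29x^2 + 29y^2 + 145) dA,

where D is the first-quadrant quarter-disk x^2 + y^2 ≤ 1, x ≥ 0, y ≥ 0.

The region D is 0 ≤ r ≤ 1, 0 ≤ θ ≤ π/2 in polar coordinates, where x = r cos(θ), y = r sin(θ), and dA = r dr dθ.

Under the substitution, the integrand becomes 29r^2 + 145, so

    ∬_D (29x^2 + 29y^2 + 145) dA = ∫_{0}^{π/2} ∫_{0}^{1} (29r^2 + 145) · r dr dθ.

Inner integral (in r): ∫_{0}^{1} (29r^2 + 145) · r dr = 319/4.

Outer integral (in θ): ∫_{0}^{π/2} (319/4) dθ = 319π/8.

Therefore ∬_D (29x^2 + 29y^2 + 145) dA = 319π/8.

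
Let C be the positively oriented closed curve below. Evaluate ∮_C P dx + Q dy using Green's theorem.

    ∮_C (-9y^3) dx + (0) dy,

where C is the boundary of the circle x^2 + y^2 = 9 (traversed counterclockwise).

Green's theorem converts the closed line integral into a double integral over the enclosed region D:

    ∮_C P dx + Q dy = ∬_D (∂Q/∂x - ∂P/∂y) dA.

Here P = -9y^3, Q = 0, so

    ∂Q/∂x = 0,    ∂P/∂y = -27y^2,
    ∂Q/∂x - ∂P/∂y = 27y^2.

D is the region x^2 + y^2 ≤ 9. Evaluating the double integral:

In polar coordinates (x = r cos θ, y = r sin θ, dA = r dr dθ) the integrand becomes 27r^2sin(θ)^2, so

    ∬_D (27y^2) dA = ∫_0^{2π} ∫_0^{3} (27r^2sin(θ)^2) · r dr dθ.

Inner (r from 0 to 3): 2187sin(θ)^2/4.
Outer (θ from 0 to 2π): 2187π/4.

Therefore ∮_C P dx + Q dy = 2187π/4.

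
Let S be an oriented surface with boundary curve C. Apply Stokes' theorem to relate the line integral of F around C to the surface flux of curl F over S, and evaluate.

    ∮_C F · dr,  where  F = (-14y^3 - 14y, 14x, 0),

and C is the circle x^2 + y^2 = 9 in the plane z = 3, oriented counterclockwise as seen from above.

Let S be the flat disk x^2 + y^2 ≤ 9 in the plane z = 3, with upward unit normal n̂ = ẑ. By Stokes' theorem,

    ∮_C F · dr = ∬_S (∇ × F) · n̂ dS = ∬_D (curl F)_z dA,

where D is the disk x^2 + y^2 ≤ 9.

Compute the curl of F = (-14y^3 - 14y, 14x, 0):
    (∇ × F)_x = ∂F_z/∂y - ∂F_y/∂z = 0,
    (∇ × F)_y = ∂F_x/∂z - ∂F_z/∂x = 0,
    (∇ × F)_z = ∂F_y/∂x - ∂F_x/∂y = 42y^2 + 28.

On z = 3, (curl F)_z = 42y^2 + 28.

Convert to polar (x = r cos θ, y = r sin θ, dA = r dr dθ); the integrand becomes 42r^2sin(θ)^2 + 28, so

    ∬_D (curl F)_z dA = ∫_0^{2π} ∫_0^{3} (42r^2sin(θ)^2 + 28) · r dr dθ.

Inner (r from 0 to 3): 1701sin(θ)^2/2 + 126.
Outer (θ from 0 to 2π): 2205π/2.

Therefore ∮_C F · dr = 2205π/2.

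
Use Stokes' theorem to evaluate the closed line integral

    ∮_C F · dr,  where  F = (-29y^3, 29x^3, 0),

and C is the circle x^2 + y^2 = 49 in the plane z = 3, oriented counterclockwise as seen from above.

Let S be the flat disk x^2 + y^2 ≤ 49 in the plane z = 3, with upward unit normal n̂ = ẑ. By Stokes' theorem,

    ∮_C F · dr = ∬_S (∇ × F) · n̂ dS = ∬_D (curl F)_z dA,

where D is the disk x^2 + y^2 ≤ 49.

Compute the curl of F = (-29y^3, 29x^3, 0):
    (∇ × F)_x = ∂F_z/∂y - ∂F_y/∂z = 0,
    (∇ × F)_y = ∂F_x/∂z - ∂F_z/∂x = 0,
    (∇ × F)_z = ∂F_y/∂x - ∂F_x/∂y = 87x^2 + 87y^2.

On z = 3, (curl F)_z = 87x^2 + 87y^2.

Convert to polar (x = r cos θ, y = r sin θ, dA = r dr dθ); the integrand becomes 87r^2, so

    ∬_D (curl F)_z dA = ∫_0^{2π} ∫_0^{7} (87r^2) · r dr dθ.

Inner (r from 0 to 7): 208887/4.
Outer (θ from 0 to 2π): 208887π/2.

Therefore ∮_C F · dr = 208887π/2.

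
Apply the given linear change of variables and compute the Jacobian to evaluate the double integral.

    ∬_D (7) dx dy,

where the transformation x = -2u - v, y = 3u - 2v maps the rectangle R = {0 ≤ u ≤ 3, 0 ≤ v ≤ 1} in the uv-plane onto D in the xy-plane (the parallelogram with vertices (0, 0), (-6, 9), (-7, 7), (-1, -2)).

Compute the Jacobian determinant of (x, y) with respect to (u, v):

    ∂(x,y)/∂(u,v) = | -2  -1 | = (-2)(-2) - (-1)(3) = 7.
                   | 3  -2 |

Its absolute value is |J| = 7 (the area scaling factor).

Substituting x = -2u - v, y = 3u - 2v into the integrand,

    7 → 7,

so the integral becomes

    ∬_R (7) · |J| du dv = ∫_0^3 ∫_0^1 (49) dv du.

Inner (v): 49.
Outer (u): 147.

Therefore ∬_D (7) dx dy = 147.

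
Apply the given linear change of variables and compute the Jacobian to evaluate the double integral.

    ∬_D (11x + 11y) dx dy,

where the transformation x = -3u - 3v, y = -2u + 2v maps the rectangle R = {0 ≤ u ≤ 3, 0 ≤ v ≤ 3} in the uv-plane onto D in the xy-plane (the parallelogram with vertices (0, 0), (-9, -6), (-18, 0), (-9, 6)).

Compute the Jacobian determinant of (x, y) with respect to (u, v):

    ∂(x,y)/∂(u,v) = | -3  -3 | = (-3)(2) - (-3)(-2) = -12.
                   | -2  2 |

Its absolute value is |J| = 12 (the area scaling factor).

Substituting x = -3u - 3v, y = -2u + 2v into the integrand,

    11x + 11y → -55u - 11v,

so the integral becomes

    ∬_R (-55u - 11v) · |J| du dv = ∫_0^3 ∫_0^3 (-660u - 132v) dv du.

Inner (v): -1980u - 594.
Outer (u): -10692.

Therefore ∬_D (11x + 11y) dx dy = -10692.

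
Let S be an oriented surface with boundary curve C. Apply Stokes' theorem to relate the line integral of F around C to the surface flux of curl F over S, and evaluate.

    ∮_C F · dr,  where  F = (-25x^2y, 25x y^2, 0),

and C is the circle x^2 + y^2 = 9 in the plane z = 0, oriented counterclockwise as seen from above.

Let S be the flat disk x^2 + y^2 ≤ 9 in the plane z = 0, with upward unit normal n̂ = ẑ. By Stokes' theorem,

    ∮_C F · dr = ∬_S (∇ × F) · n̂ dS = ∬_D (curl F)_z dA,

where D is the disk x^2 + y^2 ≤ 9.

Compute the curl of F = (-25x^2y, 25x y^2, 0):
    (∇ × F)_x = ∂F_z/∂y - ∂F_y/∂z = 0,
    (∇ × F)_y = ∂F_x/∂z - ∂F_z/∂x = 0,
    (∇ × F)_z = ∂F_y/∂x - ∂F_x/∂y = 25x^2 + 25y^2.

On z = 0, (curl F)_z = 25x^2 + 25y^2.

Convert to polar (x = r cos θ, y = r sin θ, dA = r dr dθ); the integrand becomes 25r^2, so

    ∬_D (curl F)_z dA = ∫_0^{2π} ∫_0^{3} (25r^2) · r dr dθ.

Inner (r from 0 to 3): 2025/4.
Outer (θ from 0 to 2π): 2025π/2.

Therefore ∮_C F · dr = 2025π/2.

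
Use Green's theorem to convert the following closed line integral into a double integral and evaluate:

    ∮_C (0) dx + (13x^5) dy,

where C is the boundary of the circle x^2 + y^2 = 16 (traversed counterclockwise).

Green's theorem converts the closed line integral into a double integral over the enclosed region D:

    ∮_C P dx + Q dy = ∬_D (∂Q/∂x - ∂P/∂y) dA.

Here P = 0, Q = 13x^5, so

    ∂Q/∂x = 65x^4,    ∂P/∂y = 0,
    ∂Q/∂x - ∂P/∂y = 65x^4.

D is the region x^2 + y^2 ≤ 16. Evaluating the double integral:

In polar coordinates (x = r cos θ, y = r sin θ, dA = r dr dθ) the integrand becomes 65r^4cos(θ)^4, so

    ∬_D (65x^4) dA = ∫_0^{2π} ∫_0^{4} (65r^4cos(θ)^4) · r dr dθ.

Inner (r from 0 to 4): 133120cos(θ)^4/3.
Outer (θ from 0 to 2π): 33280π.

Therefore ∮_C P dx + Q dy = 33280π.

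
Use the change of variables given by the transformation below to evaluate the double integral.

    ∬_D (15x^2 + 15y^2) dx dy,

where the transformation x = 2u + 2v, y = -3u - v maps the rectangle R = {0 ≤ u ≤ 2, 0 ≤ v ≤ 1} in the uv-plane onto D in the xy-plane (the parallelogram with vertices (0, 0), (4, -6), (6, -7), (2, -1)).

Compute the Jacobian determinant of (x, y) with respect to (u, v):

    ∂(x,y)/∂(u,v) = | 2  2 | = (2)(-1) - (2)(-3) = 4.
                   | -3  -1 |

Its absolute value is |J| = 4 (the area scaling factor).

Substituting x = 2u + 2v, y = -3u - v into the integrand,

    15x^2 + 15y^2 → 195u^2 + 210u v + 75v^2,

so the integral becomes

    ∬_R (195u^2 + 210u v + 75v^2) · |J| du dv = ∫_0^2 ∫_0^1 (780u^2 + 840u v + 300v^2) dv du.

Inner (v): 780u^2 + 420u + 100.
Outer (u): 3120.

Therefore ∬_D (15x^2 + 15y^2) dx dy = 3120.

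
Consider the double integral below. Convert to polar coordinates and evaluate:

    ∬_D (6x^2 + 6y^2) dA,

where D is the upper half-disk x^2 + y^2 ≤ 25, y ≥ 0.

The region D is 0 ≤ r ≤ 5, 0 ≤ θ ≤ π in polar coordinates, where x = r cos(θ), y = r sin(θ), and dA = r dr dθ.

Under the substitution, the integrand becomes 6r^2, so

    ∬_D (6x^2 + 6y^2) dA = ∫_{0}^{π} ∫_{0}^{5} (6r^2) · r dr dθ.

Inner integral (in r): ∫_{0}^{5} (6r^2) · r dr = 1875/2.

Outer integral (in θ): ∫_{0}^{π} (1875/2) dθ = 1875π/2.

Therefore ∬_D (6x^2 + 6y^2) dA = 1875π/2.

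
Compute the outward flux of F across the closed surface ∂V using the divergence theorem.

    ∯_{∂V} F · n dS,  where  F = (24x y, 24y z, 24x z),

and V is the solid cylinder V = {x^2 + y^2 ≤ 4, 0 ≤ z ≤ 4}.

By the divergence theorem,

    ∯_{∂V} F · n dS = ∭_V (∇ · F) dV.

Compute the divergence:
    ∇ · F = ∂F_x/∂x + ∂F_y/∂y + ∂F_z/∂z = 24y + 24z + 24x = 24x + 24y + 24z.

In cylindrical coordinates, x = r cos(θ), y = r sin(θ), z = z, dV = r dr dθ dz, with 0 ≤ r ≤ 2, 0 ≤ θ ≤ 2π, 0 ≤ z ≤ 4.

The integrand, after substitution and multiplying by the volume element, becomes (24sqrt(2)r sin(θ + π/4) + 24z) · r, so

    ∭_V (∇·F) dV = ∫_0^{2π} ∫_0^{2} ∫_0^{4} (24sqrt(2)r sin(θ + π/4) + 24z) · r dz dr dθ.

Inner (z from 0 to 4): 96r (sqrt(2)r sin(θ + π/4) + 2).
Middle (r from 0 to 2): 256sqrt(2)sin(θ + π/4) + 384.
Outer (θ from 0 to 2π): 768π.

Therefore ∯_{∂V} F · n dS = 768π.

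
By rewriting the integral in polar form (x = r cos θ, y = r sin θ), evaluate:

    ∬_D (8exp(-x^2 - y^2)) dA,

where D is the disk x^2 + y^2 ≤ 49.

The region D is 0 ≤ r ≤ 7, 0 ≤ θ ≤ 2π in polar coordinates, where x = r cos(θ), y = r sin(θ), and dA = r dr dθ.

Under the substitution, the integrand becomes 8exp(-r^2), so

    ∬_D (8exp(-x^2 - y^2)) dA = ∫_{0}^{2π} ∫_{0}^{7} (8exp(-r^2)) · r dr dθ.

Inner integral (in r): ∫_{0}^{7} (8exp(-r^2)) · r dr = 4 - 4exp(-49).

Outer integral (in θ): ∫_{0}^{2π} (4 - 4exp(-49)) dθ = -8π exp(-49) + 8π.

Therefore ∬_D (8exp(-x^2 - y^2)) dA = -8π exp(-49) + 8π.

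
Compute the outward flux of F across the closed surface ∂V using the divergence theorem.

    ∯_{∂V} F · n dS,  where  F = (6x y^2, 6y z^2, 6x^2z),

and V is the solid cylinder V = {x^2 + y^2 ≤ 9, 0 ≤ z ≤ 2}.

By the divergence theorem,

    ∯_{∂V} F · n dS = ∭_V (∇ · F) dV.

Compute the divergence:
    ∇ · F = ∂F_x/∂x + ∂F_y/∂y + ∂F_z/∂z = 6y^2 + 6z^2 + 6x^2 = 6x^2 + 6y^2 + 6z^2.

In cylindrical coordinates, x = r cos(θ), y = r sin(θ), z = z, dV = r dr dθ dz, with 0 ≤ r ≤ 3, 0 ≤ θ ≤ 2π, 0 ≤ z ≤ 2.

The integrand, after substitution and multiplying by the volume element, becomes (6r^2 + 6z^2) · r, so

    ∭_V (∇·F) dV = ∫_0^{2π} ∫_0^{3} ∫_0^{2} (6r^2 + 6z^2) · r dz dr dθ.

Inner (z from 0 to 2): 12r^3 + 16r.
Middle (r from 0 to 3): 315.
Outer (θ from 0 to 2π): 630π.

Therefore ∯_{∂V} F · n dS = 630π.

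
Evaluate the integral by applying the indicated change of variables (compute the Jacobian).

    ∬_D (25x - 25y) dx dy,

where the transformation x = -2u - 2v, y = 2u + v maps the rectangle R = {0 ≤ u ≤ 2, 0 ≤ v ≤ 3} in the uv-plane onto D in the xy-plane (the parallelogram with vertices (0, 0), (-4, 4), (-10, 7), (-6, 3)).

Compute the Jacobian determinant of (x, y) with respect to (u, v):

    ∂(x,y)/∂(u,v) = | -2  -2 | = (-2)(1) - (-2)(2) = 2.
                   | 2  1 |

Its absolute value is |J| = 2 (the area scaling factor).

Substituting x = -2u - 2v, y = 2u + v into the integrand,

    25x - 25y → -100u - 75v,

so the integral becomes

    ∬_R (-100u - 75v) · |J| du dv = ∫_0^2 ∫_0^3 (-200u - 150v) dv du.

Inner (v): -600u - 675.
Outer (u): -2550.

Therefore ∬_D (25x - 25y) dx dy = -2550.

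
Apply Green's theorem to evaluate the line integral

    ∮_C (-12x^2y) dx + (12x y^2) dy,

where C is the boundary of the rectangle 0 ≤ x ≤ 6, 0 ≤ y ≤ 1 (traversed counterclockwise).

Green's theorem converts the closed line integral into a double integral over the enclosed region D:

    ∮_C P dx + Q dy = ∬_D (∂Q/∂x - ∂P/∂y) dA.

Here P = -12x^2y, Q = 12x y^2, so

    ∂Q/∂x = 12y^2,    ∂P/∂y = -12x^2,
    ∂Q/∂x - ∂P/∂y = 12x^2 + 12y^2.

D is the region 0 ≤ x ≤ 6, 0 ≤ y ≤ 1. Evaluating the double integral:

    ∬_D (12x^2 + 12y^2) dA = ∫_0^{6} ∫_0^{1} (12x^2 + 12y^2) dy dx.

Inner (y from 0 to 1): 12x^2 + 4.
Outer (x from 0 to 6): 888.

Therefore ∮_C P dx + Q dy = 888.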